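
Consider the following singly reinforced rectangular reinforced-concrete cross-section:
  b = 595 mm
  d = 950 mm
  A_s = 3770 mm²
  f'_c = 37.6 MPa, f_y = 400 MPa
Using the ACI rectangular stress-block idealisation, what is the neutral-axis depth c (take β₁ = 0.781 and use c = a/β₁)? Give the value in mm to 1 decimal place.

c ≈ 101.5 mm

T = A_s f_y = 3770 × 400 = 1508000 N = 1508 kN.
Setting C = 0.85 f'_c a b equal to T: a = 1508000/(0.85 × 37.6 × 595) = 79.301 mm.
With β₁ = 0.781, c = a/β₁ = 79.301/0.781 = 101.5 mm.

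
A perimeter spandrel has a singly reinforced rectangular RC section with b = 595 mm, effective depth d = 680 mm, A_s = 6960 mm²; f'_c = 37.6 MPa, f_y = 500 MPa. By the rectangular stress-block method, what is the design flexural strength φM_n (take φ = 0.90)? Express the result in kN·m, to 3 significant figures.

T = A_s f_y = 6960 × 500 = 3480000 N = 3480 kN.
From C = T: a = T/(0.85 f'_c b) = 3480000/(0.85 × 37.6 × 595) = 183.00 mm.
M_n = T(d − a/2) = 3480 kN × (680 − 91.5) mm = 2047.98 kN·m.
φM_n = 0.90 × 2047.98 = 1843.18 kN·m.

φM_n ≈ 1840 kN·m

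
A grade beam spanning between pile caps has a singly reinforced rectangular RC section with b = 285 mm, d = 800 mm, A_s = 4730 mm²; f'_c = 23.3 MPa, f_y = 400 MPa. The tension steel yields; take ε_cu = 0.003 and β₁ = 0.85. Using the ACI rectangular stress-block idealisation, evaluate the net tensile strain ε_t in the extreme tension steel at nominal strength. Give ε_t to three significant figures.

a = A_s f_y/(0.85 f'_c b) = 335.20 mm.
β₁ = 0.85, so c = a/β₁ = 335.20/0.85 = 394.35 mm.
From the linear strain diagram with ε_cu = 0.003: ε_t = 0.003 (d − c)/c = 0.003 × (800 − 394.35)/394.35 = 0.00309.
ε_t < 0.004 — the section is over-reinforced for flexure under ACI limits.

ε_t ≈ 0.00309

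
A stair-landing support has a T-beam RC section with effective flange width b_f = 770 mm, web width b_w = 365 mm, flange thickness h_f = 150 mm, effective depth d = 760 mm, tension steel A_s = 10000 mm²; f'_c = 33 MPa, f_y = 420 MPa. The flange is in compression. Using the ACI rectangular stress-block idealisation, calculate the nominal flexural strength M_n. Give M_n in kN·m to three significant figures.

M_n ≈ 2760 kN·m

Tension: T = A_s f_y = 10000 × 420 = 4200000 N.
Try a within the flange: a = T/(0.85 f'_c b_f) = 4200000/(0.85 × 33 × 770) = 194.46 mm.
a = 194.46 > h_f = 150 mm: the block extends into the web. Split into flange-overhang and web parts.
C_f = 0.85 f'_c (b_f − b_w) h_f = 0.85 × 33 × (770 − 365) × 150 = 1704038 N.
Remaining web compression depth: a_w = (T − C_f)/(0.85 f'_c b_w) = (4200000 − 1704038)/(0.85 × 33 × 365) = 243.79 mm.
M_n = C_f(d − h_f/2) + (T − C_f)(d − a_w/2) = 1704038 × (760 − 75) + 2495962 × (760 − 121.895) = 1167.27 + 1592.69 = 2759.96 × 10⁶ N·mm.
M_n = 2759.96 kN·m.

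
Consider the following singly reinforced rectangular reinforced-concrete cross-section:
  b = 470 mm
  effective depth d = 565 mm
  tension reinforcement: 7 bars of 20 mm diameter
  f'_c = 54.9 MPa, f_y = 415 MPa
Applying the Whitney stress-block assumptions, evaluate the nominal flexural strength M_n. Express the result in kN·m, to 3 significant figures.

M_n ≈ 496 kN·m

A_s = 7 × 314 = 2198 mm².
T = A_s f_y = 2198 × 415 = 912170 N = 912.17 kN.
From C = T: a = T/(0.85 f'_c b) = 912170/(0.85 × 54.9 × 470) = 41.59 mm.
M_n = T(d − a/2) = 912.17 kN × (565 − 20.795) mm = 496.41 kN·m.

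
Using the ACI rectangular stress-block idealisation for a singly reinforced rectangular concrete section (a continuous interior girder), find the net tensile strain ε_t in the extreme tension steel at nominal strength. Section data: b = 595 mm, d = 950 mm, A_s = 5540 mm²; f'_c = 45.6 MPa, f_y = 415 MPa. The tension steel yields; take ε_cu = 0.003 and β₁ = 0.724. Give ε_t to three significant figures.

a = A_s f_y/(0.85 f'_c b) = 99.69 mm.
β₁ = 0.724, so c = a/β₁ = 99.69/0.724 = 137.69 mm.
From the linear strain diagram with ε_cu = 0.003: ε_t = 0.003 (d − c)/c = 0.003 × (950 − 137.69)/137.69 = 0.0177.
Since ε_t ≥ 0.005, the section is tension-controlled.

ε_t ≈ 0.0177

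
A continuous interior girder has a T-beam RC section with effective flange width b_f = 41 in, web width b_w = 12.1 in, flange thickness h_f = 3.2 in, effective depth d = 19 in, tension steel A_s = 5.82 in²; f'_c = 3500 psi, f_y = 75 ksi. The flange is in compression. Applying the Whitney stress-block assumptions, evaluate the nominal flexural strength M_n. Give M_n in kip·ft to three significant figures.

Tension: T = A_s f_y = 5.82 × 75 = 436.5 kips.
Try a within the flange: a = T/(0.85 f'_c b_f) = 436.5/(0.85 × 3.5 × 41) = 3.579 in.
a = 3.579 > h_f = 3.2 in: the block extends into the web. Split into flange-overhang and web parts.
C_f = 0.85 f'_c (b_f − b_w) h_f = 0.85 × 3.5 × (41 − 12.1) × 3.2 = 275.1 kips.
Remaining web compression depth: a_w = (T − C_f)/(0.85 f'_c b_w) = (436.5 − 275.1)/(0.85 × 3.5 × 12.1) = 4.484 in.
M_n = C_f(d − h_f/2) + (T − C_f)(d − a_w/2) = 275.1 × (19 − 1.6) + 161.4 × (19 − 2.242) = 4786.7 + 2704.7 = 7491.4 kip·in.
M_n = 7491.4/12 = 624.28 kip·ft.

M_n ≈ 624 kip·ft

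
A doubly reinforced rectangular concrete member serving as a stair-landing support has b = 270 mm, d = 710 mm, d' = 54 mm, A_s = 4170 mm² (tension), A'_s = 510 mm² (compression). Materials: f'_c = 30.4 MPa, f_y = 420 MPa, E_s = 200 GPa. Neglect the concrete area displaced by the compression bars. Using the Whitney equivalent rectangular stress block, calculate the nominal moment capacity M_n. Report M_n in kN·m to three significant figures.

Assume both tension and compression steel yield.
Net tension couple steel: A_s − A'_s = 3660 mm².
a = (A_s − A'_s) f_y / (0.85 f'_c b) = 1537200/(0.85 × 30.4 × 270) = 220.33 mm.
c = a/β₁ = 220.33/0.833 = 264.50 mm; ε'_s = 0.003(c − d')/c = 0.0024 ≥ f_y/E_s = 0.0021, so compression steel does yield.
M_n = (A_s − A'_s) f_y (d − a/2) + A'_s f_y (d − d') = [1537200 × (710 − 110.165) + 214200 × (710 − 54)] × 10⁻⁶ = 922.07 + 140.52 = 1062.59 kN·m.

M_n ≈ 1060 kN·m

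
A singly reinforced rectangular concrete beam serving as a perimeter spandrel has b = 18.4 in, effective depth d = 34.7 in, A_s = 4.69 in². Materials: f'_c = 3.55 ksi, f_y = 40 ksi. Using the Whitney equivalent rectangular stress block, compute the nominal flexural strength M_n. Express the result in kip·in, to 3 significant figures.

T = A_s f_y = 4.69 × 40 = 187.6 kips.
a = T/(0.85 f'_c b) = 187.6/(0.85 × 3.55 × 18.4) = 3.379 in.
M_n = T(d − a/2) = 187.6 × (34.7 − 1.6895) = 6192.8 kip·in.

M_n ≈ 6190 kip·in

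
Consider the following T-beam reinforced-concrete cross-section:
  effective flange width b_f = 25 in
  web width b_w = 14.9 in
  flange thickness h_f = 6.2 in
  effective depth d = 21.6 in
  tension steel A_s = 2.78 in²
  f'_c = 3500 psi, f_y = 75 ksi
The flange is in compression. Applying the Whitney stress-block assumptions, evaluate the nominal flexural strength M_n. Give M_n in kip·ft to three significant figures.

M_n ≈ 351 kip·ft

Tension: T = A_s f_y = 2.78 × 75 = 208.5 kips.
Try a within the flange: a = T/(0.85 f'_c b_f) = 208.5/(0.85 × 3.5 × 25) = 2.803 in.
Since a = 2.803 ≤ h_f = 6.2 in, the stress block lies entirely in the flange; analyse as a rectangular beam of width b_f.
M_n = T(d − a/2) = 208.5 × (21.6 − 1.4015) = 4211.4 kip·in.
M_n = 4211.4/12 = 350.95 kip·ft.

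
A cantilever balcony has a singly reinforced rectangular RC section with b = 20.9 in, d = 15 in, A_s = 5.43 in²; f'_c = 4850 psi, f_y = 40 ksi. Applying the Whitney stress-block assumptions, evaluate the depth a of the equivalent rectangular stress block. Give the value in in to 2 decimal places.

T = A_s f_y = 5.43 × 40 = 217.2 kips.
a = T/(0.85 f'_c b) = 217.2/(0.85 × 4.85 × 20.9) = 2.52 in.

a ≈ 2.52 in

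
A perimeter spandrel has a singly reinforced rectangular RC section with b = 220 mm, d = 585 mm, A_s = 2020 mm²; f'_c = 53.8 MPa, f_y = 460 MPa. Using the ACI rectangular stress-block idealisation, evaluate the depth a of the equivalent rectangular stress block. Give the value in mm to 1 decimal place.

T = A_s f_y = 2020 × 460 = 929200 N = 929.2 kN.
Setting C = 0.85 f'_c a b equal to T: a = 929200/(0.85 × 53.8 × 220) = 92.4 mm.

a ≈ 92.4 mm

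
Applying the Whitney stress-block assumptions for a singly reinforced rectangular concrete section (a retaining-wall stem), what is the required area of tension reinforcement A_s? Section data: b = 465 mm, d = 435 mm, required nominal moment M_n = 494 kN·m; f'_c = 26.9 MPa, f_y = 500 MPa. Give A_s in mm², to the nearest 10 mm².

With M_n = 0.85 f'_c a b (d − a/2), solve the quadratic for a:
a = d − √(d² − 2M_n/(0.85 f'_c b)) = 435 − √(435² − 2 × 494×10⁶/(0.85 × 26.9 × 465)) = 124.68 mm.
A_s = 0.85 f'_c a b / f_y = 0.85 × 26.9 × 124.68 × 465 / 500 = 2651.3 mm².

A_s ≈ 2650 mm²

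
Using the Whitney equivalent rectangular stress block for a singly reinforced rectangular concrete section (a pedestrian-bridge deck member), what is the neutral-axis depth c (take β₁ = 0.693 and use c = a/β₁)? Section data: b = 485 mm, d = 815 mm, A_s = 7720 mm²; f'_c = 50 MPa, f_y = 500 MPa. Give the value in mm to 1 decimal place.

T = A_s f_y = 7720 × 500 = 3860000 N = 3860 kN.
Setting C = 0.85 f'_c a b equal to T: a = 3860000/(0.85 × 50 × 485) = 187.265 mm.
With β₁ = 0.693, c = a/β₁ = 187.265/0.693 = 270.2 mm.

c ≈ 270.2 mm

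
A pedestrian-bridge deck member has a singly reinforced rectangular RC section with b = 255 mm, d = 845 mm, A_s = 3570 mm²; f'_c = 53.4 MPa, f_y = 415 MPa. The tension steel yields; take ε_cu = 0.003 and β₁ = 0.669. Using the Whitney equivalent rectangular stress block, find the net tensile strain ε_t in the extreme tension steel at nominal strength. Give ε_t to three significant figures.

a = A_s f_y/(0.85 f'_c b) = 128.00 mm.
β₁ = 0.669, so c = a/β₁ = 128.00/0.669 = 191.33 mm.
From the linear strain diagram with ε_cu = 0.003: ε_t = 0.003 (d − c)/c = 0.003 × (845 − 191.33)/191.33 = 0.0102.
Since ε_t ≥ 0.005, the section is tension-controlled.

ε_t ≈ 0.0102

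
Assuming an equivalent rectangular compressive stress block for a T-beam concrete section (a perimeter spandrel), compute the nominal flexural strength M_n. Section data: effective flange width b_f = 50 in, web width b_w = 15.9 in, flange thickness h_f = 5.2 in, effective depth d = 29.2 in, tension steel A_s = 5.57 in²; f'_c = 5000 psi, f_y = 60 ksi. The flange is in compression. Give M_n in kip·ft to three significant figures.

M_n ≈ 791 kip·ft

Tension: T = A_s f_y = 5.57 × 60 = 334.2 kips.
Try a within the flange: a = T/(0.85 f'_c b_f) = 334.2/(0.85 × 5 × 50) = 1.573 in.
Since a = 1.573 ≤ h_f = 5.2 in, the stress block lies entirely in the flange; analyse as a rectangular beam of width b_f.
M_n = T(d − a/2) = 334.2 × (29.2 − 0.7865) = 9495.8 kip·in.
M_n = 9495.8/12 = 791.32 kip·ft.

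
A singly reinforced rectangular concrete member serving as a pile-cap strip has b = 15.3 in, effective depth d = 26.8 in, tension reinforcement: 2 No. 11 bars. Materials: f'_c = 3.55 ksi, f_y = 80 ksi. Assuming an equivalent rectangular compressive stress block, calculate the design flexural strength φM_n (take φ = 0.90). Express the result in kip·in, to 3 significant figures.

φM_n ≈ 5410 kip·in

A_s = 2 × 1.56 = 3.12 in².
T = A_s f_y = 3.12 × 80 = 249.6 kips.
a = T/(0.85 f'_c b) = 249.6/(0.85 × 3.55 × 15.3) = 5.406 in.
M_n = T(d − a/2) = 249.6 × (26.8 − 2.703) = 6014.6 kip·in.
φM_n = 0.90 × 6014.6 = 5413.1 kip·in.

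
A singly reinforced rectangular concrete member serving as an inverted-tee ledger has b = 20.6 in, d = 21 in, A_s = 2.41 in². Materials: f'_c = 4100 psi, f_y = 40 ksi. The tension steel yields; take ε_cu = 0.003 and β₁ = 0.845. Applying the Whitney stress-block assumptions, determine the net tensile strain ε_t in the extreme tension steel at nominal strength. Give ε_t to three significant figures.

a = A_s f_y/(0.85 f'_c b) = 1.343 in.
β₁ = 0.845, so c = a/β₁ = 1.343/0.845 = 1.589 in.
From the linear strain diagram with ε_cu = 0.003: ε_t = 0.003 (d − c)/c = 0.003 × (21 − 1.589)/1.589 = 0.0366.
Since ε_t ≥ 0.005, the section is tension-controlled.

ε_t ≈ 0.0366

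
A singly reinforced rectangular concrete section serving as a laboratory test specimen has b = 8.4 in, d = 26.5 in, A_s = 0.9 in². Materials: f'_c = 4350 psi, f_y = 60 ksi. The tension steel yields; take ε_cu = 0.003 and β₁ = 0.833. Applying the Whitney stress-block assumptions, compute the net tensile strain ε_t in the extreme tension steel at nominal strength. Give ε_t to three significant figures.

ε_t ≈ 0.0351

a = A_s f_y/(0.85 f'_c b) = 1.739 in.
β₁ = 0.833, so c = a/β₁ = 1.739/0.833 = 2.088 in.
From the linear strain diagram with ε_cu = 0.003: ε_t = 0.003 (d − c)/c = 0.003 × (26.5 − 2.088)/2.088 = 0.0351.
Since ε_t ≥ 0.005, the section is tension-controlled.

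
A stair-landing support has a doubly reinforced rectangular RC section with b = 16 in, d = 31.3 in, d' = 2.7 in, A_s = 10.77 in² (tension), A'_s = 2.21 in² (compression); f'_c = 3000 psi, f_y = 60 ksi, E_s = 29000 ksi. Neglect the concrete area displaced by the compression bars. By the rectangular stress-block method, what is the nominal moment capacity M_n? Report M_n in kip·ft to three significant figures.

M_n ≈ 1390 kip·ft

Assume both steels yield.
a = (A_s − A'_s) f_y/(0.85 f'_c b) = (10.77 − 2.21) × 60/(0.85 × 3 × 16) = 12.588 in.
c = a/β₁ = 12.588/0.85 = 14.809 in; ε'_s = 0.003(c − d')/c = 0.0025 ≥ ε_y = 0.0021, so the compression steel yields.
M_n = (A_s − A'_s) f_y (d − a/2) + A'_s f_y (d − d') = 513.6 × (31.3 − 6.294) + 132.6 × (31.3 − 2.7) = 12843.1 + 3792.4 = 16635.5 kip·in = 16635.5/12 = 1386.29 kip·ft.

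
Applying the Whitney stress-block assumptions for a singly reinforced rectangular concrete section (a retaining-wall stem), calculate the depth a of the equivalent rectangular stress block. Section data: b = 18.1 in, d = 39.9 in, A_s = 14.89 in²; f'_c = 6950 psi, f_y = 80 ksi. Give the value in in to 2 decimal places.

T = A_s f_y = 14.89 × 80 = 1191.2 kips.
a = T/(0.85 f'_c b) = 1191.2/(0.85 × 6.95 × 18.1) = 11.14 in.

a ≈ 11.14 in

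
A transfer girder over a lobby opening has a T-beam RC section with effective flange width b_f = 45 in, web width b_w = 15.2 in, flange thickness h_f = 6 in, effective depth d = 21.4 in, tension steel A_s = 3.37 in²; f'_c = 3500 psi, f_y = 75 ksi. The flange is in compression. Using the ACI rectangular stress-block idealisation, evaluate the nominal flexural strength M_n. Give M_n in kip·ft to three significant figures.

Tension: T = A_s f_y = 3.37 × 75 = 252.75 kips.
Try a within the flange: a = T/(0.85 f'_c b_f) = 252.75/(0.85 × 3.5 × 45) = 1.888 in.
Since a = 1.888 ≤ h_f = 6 in, the stress block lies entirely in the flange; analyse as a rectangular beam of width b_f.
M_n = T(d − a/2) = 252.75 × (21.4 − 0.944) = 5170.3 kip·in.
M_n = 5170.3/12 = 430.86 kip·ft.

M_n ≈ 431 kip·ft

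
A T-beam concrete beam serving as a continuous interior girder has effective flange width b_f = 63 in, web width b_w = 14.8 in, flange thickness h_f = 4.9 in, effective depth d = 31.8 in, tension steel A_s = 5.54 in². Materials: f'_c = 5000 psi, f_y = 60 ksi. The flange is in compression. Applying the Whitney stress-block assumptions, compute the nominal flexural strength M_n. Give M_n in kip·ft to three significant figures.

Tension: T = A_s f_y = 5.54 × 60 = 332.4 kips.
Try a within the flange: a = T/(0.85 f'_c b_f) = 332.4/(0.85 × 5 × 63) = 1.241 in.
Since a = 1.241 ≤ h_f = 4.9 in, the stress block lies entirely in the flange; analyse as a rectangular beam of width b_f.
M_n = T(d − a/2) = 332.4 × (31.8 − 0.6205) = 10364.1 kip·in.
M_n = 10364.1/12 = 863.68 kip·ft.

M_n ≈ 864 kip·ft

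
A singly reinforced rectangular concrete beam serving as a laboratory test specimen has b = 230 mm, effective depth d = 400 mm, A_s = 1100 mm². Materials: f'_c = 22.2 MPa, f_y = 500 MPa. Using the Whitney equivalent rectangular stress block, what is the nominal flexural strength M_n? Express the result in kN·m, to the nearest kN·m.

T = A_s f_y = 1100 × 500 = 550000 N = 550 kN.
From C = T: a = T/(0.85 f'_c b) = 550000/(0.85 × 22.2 × 230) = 126.73 mm.
M_n = T(d − a/2) = 550 kN × (400 − 63.365) mm = 185.15 kN·m.

M_n ≈ 185 kN·m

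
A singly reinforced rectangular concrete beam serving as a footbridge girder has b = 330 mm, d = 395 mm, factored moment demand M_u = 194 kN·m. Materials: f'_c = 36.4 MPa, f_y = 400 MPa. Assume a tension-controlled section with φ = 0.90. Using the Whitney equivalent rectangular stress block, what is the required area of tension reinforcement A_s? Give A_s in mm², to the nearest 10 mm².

A_s ≈ 1470 mm²

M_n = M_u/φ = 194/0.90 = 215.556 kN·m.
With M_n = 0.85 f'_c a b (d − a/2), solve the quadratic for a:
a = d − √(d² − 2M_n/(0.85 f'_c b)) = 395 − √(395² − 2 × 215.556×10⁶/(0.85 × 36.4 × 330)) = 57.66 mm.
A_s = 0.85 f'_c a b / f_y = 0.85 × 36.4 × 57.66 × 330 / 400 = 1471.8 mm².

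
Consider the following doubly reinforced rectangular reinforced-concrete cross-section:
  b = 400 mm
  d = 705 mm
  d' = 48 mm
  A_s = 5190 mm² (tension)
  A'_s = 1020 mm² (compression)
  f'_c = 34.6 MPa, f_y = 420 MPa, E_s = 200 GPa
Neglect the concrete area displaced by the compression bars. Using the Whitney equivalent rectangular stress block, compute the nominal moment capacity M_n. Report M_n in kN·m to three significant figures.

Assume both tension and compression steel yield.
Net tension couple steel: A_s − A'_s = 4170 mm².
a = (A_s − A'_s) f_y / (0.85 f'_c b) = 1751400/(0.85 × 34.6 × 400) = 148.88 mm.
c = a/β₁ = 148.88/0.803 = 185.40 mm; ε'_s = 0.003(c − d')/c = 0.0022 ≥ f_y/E_s = 0.0021, so compression steel does yield.
M_n = (A_s − A'_s) f_y (d − a/2) + A'_s f_y (d − d') = [1751400 × (705 − 74.44) + 428400 × (705 − 48)] × 10⁻⁶ = 1104.36 + 281.46 = 1385.82 kN·m.

M_n ≈ 1390 kN·m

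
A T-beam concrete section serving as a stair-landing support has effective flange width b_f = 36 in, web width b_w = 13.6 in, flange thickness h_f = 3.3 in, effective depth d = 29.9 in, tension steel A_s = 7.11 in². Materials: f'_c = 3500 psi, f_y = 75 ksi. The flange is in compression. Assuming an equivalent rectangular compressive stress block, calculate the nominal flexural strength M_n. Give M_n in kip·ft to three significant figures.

Tension: T = A_s f_y = 7.11 × 75 = 533.25 kips.
Try a within the flange: a = T/(0.85 f'_c b_f) = 533.25/(0.85 × 3.5 × 36) = 4.979 in.
a = 4.979 > h_f = 3.3 in: the block extends into the web. Split into flange-overhang and web parts.
C_f = 0.85 f'_c (b_f − b_w) h_f = 0.85 × 3.5 × (36 − 13.6) × 3.3 = 219.9 kips.
Remaining web compression depth: a_w = (T − C_f)/(0.85 f'_c b_w) = (533.25 − 219.9)/(0.85 × 3.5 × 13.6) = 7.745 in.
M_n = C_f(d − h_f/2) + (T − C_f)(d − a_w/2) = 219.9 × (29.9 − 1.65) + 313.35 × (29.9 − 3.8725) = 6212.2 + 8155.7 = 14367.9 kip·in.
M_n = 14367.9/12 = 1197.33 kip·ft.

M_n ≈ 1200 kip·ft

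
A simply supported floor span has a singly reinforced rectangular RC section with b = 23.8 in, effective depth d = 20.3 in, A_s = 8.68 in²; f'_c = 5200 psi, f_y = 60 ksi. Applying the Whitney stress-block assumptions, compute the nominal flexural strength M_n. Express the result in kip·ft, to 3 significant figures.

M_n ≈ 774 kip·ft

T = A_s f_y = 8.68 × 60 = 520.8 kips.
a = T/(0.85 f'_c b) = 520.8/(0.85 × 5.2 × 23.8) = 4.951 in.
M_n = T(d − a/2) = 520.8 × (20.3 − 2.4755) = 9283.0 kip·in = 9283.0/12 = 773.58 kip·ft.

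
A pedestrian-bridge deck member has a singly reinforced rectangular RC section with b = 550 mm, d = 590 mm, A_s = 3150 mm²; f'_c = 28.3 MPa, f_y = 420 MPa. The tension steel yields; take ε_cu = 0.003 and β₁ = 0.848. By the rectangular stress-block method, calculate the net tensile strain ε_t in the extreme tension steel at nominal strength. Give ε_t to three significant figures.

a = A_s f_y/(0.85 f'_c b) = 100.00 mm.
β₁ = 0.848, so c = a/β₁ = 100.00/0.848 = 117.92 mm.
From the linear strain diagram with ε_cu = 0.003: ε_t = 0.003 (d − c)/c = 0.003 × (590 − 117.92)/117.92 = 0.0120.
Since ε_t ≥ 0.005, the section is tension-controlled.

ε_t ≈ 0.0120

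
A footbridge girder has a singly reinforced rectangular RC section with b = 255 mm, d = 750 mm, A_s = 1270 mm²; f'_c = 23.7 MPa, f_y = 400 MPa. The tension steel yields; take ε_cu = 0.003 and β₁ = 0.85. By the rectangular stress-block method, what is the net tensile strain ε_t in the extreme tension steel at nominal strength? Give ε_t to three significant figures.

a = A_s f_y/(0.85 f'_c b) = 98.89 mm.
β₁ = 0.85, so c = a/β₁ = 98.89/0.85 = 116.34 mm.
From the linear strain diagram with ε_cu = 0.003: ε_t = 0.003 (d − c)/c = 0.003 × (750 − 116.34)/116.34 = 0.0163.
Since ε_t ≥ 0.005, the section is tension-controlled.

ε_t ≈ 0.0163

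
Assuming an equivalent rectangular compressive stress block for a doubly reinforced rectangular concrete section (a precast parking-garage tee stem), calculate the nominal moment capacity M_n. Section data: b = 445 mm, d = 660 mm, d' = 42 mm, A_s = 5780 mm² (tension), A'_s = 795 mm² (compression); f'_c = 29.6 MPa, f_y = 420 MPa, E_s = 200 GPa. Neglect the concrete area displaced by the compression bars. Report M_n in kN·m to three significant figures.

M_n ≈ 1390 kN·m

Assume both tension and compression steel yield.
Net tension couple steel: A_s − A'_s = 4985 mm².
a = (A_s − A'_s) f_y / (0.85 f'_c b) = 2093700/(0.85 × 29.6 × 445) = 187.00 mm.
c = a/β₁ = 187.00/0.839 = 222.88 mm; ε'_s = 0.003(c − d')/c = 0.0024 ≥ f_y/E_s = 0.0021, so compression steel does yield.
M_n = (A_s − A'_s) f_y (d − a/2) + A'_s f_y (d − d') = [2093700 × (660 − 93.5) + 333900 × (660 − 42)] × 10⁻⁶ = 1186.08 + 206.35 = 1392.43 kN·m.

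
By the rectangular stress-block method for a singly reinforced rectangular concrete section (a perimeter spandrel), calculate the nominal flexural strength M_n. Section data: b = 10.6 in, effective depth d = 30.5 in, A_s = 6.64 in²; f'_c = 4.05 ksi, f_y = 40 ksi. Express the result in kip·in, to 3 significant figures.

M_n ≈ 7130 kip·in

T = A_s f_y = 6.64 × 40 = 265.6 kips.
a = T/(0.85 f'_c b) = 265.6/(0.85 × 4.05 × 10.6) = 7.279 in.
M_n = T(d − a/2) = 265.6 × (30.5 − 3.6395) = 7134.1 kip·in.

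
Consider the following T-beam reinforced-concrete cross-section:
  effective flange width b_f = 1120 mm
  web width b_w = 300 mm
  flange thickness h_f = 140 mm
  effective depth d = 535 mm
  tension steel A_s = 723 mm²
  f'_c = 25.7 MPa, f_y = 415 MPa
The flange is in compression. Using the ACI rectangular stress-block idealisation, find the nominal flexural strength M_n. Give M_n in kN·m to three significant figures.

Tension: T = A_s f_y = 723 × 415 = 300045 N.
Try a within the flange: a = T/(0.85 f'_c b_f) = 300045/(0.85 × 25.7 × 1120) = 12.26 mm.
Since a = 12.26 ≤ h_f = 140 mm, the stress block lies entirely in the flange; analyse as a rectangular beam of width b_f.
M_n = T(d − a/2) = 300045 × (535 − 6.13) = 158.68 × 10⁶ N·mm.
M_n = 158.68 kN·m.

M_n ≈ 159 kN·m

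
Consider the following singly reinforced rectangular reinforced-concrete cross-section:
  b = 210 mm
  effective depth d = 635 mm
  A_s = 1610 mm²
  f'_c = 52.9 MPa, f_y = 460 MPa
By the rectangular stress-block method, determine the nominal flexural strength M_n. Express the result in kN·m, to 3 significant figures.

M_n ≈ 441 kN·m

T = A_s f_y = 1610 × 460 = 740600 N = 740.6 kN.
From C = T: a = T/(0.85 f'_c b) = 740600/(0.85 × 52.9 × 210) = 78.43 mm.
M_n = T(d − a/2) = 740.6 kN × (635 − 39.215) mm = 441.24 kN·m.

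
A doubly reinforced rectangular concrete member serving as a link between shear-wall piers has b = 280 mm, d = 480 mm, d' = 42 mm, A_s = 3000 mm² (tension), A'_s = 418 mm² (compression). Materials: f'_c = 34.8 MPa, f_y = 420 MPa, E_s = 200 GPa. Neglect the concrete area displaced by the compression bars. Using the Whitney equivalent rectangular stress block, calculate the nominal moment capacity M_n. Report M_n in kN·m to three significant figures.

M_n ≈ 526 kN·m

Assume both tension and compression steel yield.
Net tension couple steel: A_s − A'_s = 2582 mm².
a = (A_s − A'_s) f_y / (0.85 f'_c b) = 1084440/(0.85 × 34.8 × 280) = 130.93 mm.
c = a/β₁ = 130.93/0.801 = 163.46 mm; ε'_s = 0.003(c − d')/c = 0.0022 ≥ f_y/E_s = 0.0021, so compression steel does yield.
M_n = (A_s − A'_s) f_y (d − a/2) + A'_s f_y (d − d') = [1084440 × (480 − 65.465) + 175560 × (480 − 42)] × 10⁻⁶ = 449.54 + 76.90 = 526.44 kN·m.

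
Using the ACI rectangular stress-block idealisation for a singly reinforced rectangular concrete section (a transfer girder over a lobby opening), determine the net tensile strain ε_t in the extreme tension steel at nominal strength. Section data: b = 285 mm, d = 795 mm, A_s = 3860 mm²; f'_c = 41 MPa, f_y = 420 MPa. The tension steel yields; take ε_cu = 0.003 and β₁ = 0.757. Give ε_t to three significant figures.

a = A_s f_y/(0.85 f'_c b) = 163.23 mm.
β₁ = 0.757, so c = a/β₁ = 163.23/0.757 = 215.63 mm.
From the linear strain diagram with ε_cu = 0.003: ε_t = 0.003 (d − c)/c = 0.003 × (795 − 215.63)/215.63 = 0.00806.
Since ε_t ≥ 0.005, the section is tension-controlled.

ε_t ≈ 0.00806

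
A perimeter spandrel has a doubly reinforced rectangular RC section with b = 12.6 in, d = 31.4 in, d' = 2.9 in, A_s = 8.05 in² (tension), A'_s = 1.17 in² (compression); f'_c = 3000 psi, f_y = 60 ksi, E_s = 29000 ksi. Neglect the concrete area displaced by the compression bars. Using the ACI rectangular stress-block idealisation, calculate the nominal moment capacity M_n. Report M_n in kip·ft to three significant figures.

Assume both steels yield.
a = (A_s − A'_s) f_y/(0.85 f'_c b) = (8.05 − 1.17) × 60/(0.85 × 3 × 12.6) = 12.848 in.
c = a/β₁ = 12.848/0.85 = 15.115 in; ε'_s = 0.003(c − d')/c = 0.0024 ≥ ε_y = 0.0021, so the compression steel yields.
M_n = (A_s − A'_s) f_y (d − a/2) + A'_s f_y (d − d') = 412.8 × (31.4 − 6.424) + 70.2 × (31.4 − 2.9) = 10310.1 + 2000.7 = 12310.8 kip·in = 12310.8/12 = 1025.90 kip·ft.

M_n ≈ 1030 kip·ft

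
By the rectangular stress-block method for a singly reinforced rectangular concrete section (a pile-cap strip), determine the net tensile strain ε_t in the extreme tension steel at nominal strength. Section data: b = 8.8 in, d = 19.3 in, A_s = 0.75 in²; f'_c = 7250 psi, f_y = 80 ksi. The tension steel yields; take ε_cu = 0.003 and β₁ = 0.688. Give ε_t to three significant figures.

ε_t ≈ 0.0330

a = A_s f_y/(0.85 f'_c b) = 1.106 in.
β₁ = 0.688, so c = a/β₁ = 1.106/0.688 = 1.608 in.
From the linear strain diagram with ε_cu = 0.003: ε_t = 0.003 (d − c)/c = 0.003 × (19.3 − 1.608)/1.608 = 0.0330.
Since ε_t ≥ 0.005, the section is tension-controlled.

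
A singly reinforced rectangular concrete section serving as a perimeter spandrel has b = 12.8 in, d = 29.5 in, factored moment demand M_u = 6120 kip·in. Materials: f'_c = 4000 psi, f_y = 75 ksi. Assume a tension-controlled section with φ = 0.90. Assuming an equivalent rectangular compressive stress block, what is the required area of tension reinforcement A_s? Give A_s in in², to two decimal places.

M_n = M_u/φ = 6120/0.90 = 6800 kip·in.
From M_n = 0.85 f'_c a b (d − a/2):
a = d − √(d² − 2M_n/(0.85 f'_c b)) = 29.5 − √(29.5² − 2 × 6800/(0.85 × 4 × 12.8)) = 5.883 in.
A_s = 0.85 f'_c a b / f_y = 0.85 × 4 × 5.883 × 12.8 / 75 = 3.414 in².

A_s ≈ 3.41 in²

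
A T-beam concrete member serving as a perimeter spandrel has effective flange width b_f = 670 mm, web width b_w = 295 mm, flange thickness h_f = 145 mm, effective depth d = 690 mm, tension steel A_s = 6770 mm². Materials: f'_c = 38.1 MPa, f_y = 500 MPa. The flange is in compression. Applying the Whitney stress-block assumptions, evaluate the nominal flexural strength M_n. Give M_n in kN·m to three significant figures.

M_n ≈ 2070 kN·m

Tension: T = A_s f_y = 6770 × 500 = 3385000 N.
Try a within the flange: a = T/(0.85 f'_c b_f) = 3385000/(0.85 × 38.1 × 670) = 156.01 mm.
a = 156.01 > h_f = 145 mm: the block extends into the web. Split into flange-overhang and web parts.
C_f = 0.85 f'_c (b_f − b_w) h_f = 0.85 × 38.1 × (670 − 295) × 145 = 1760934 N.
Remaining web compression depth: a_w = (T − C_f)/(0.85 f'_c b_w) = (3385000 − 1760934)/(0.85 × 38.1 × 295) = 170.00 mm.
M_n = C_f(d − h_f/2) + (T − C_f)(d − a_w/2) = 1760934 × (690 − 72.5) + 1624066 × (690 − 85) = 1087.38 + 982.56 = 2069.94 × 10⁶ N·mm.
M_n = 2069.94 kN·m.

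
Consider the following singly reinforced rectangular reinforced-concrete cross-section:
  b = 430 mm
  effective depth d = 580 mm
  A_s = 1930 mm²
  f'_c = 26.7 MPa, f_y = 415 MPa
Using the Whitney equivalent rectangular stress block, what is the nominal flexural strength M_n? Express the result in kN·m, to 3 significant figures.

M_n ≈ 432 kN·m

T = A_s f_y = 1930 × 415 = 800950 N = 800.95 kN.
From C = T: a = T/(0.85 f'_c b) = 800950/(0.85 × 26.7 × 430) = 82.07 mm.
M_n = T(d − a/2) = 800.95 kN × (580 − 41.035) mm = 431.68 kN·m.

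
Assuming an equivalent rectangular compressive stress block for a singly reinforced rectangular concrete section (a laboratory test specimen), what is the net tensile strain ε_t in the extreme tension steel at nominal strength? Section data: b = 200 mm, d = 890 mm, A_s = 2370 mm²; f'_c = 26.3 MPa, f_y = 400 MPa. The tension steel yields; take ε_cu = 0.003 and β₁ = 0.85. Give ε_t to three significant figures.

ε_t ≈ 0.00770

a = A_s f_y/(0.85 f'_c b) = 212.03 mm.
β₁ = 0.85, so c = a/β₁ = 212.03/0.85 = 249.45 mm.
From the linear strain diagram with ε_cu = 0.003: ε_t = 0.003 (d − c)/c = 0.003 × (890 − 249.45)/249.45 = 0.00770.
Since ε_t ≥ 0.005, the section is tension-controlled.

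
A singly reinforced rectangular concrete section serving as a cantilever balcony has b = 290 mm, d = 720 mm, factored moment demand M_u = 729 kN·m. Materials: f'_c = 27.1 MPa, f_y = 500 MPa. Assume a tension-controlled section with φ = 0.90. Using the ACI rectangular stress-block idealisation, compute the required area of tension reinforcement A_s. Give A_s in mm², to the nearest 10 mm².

M_n = M_u/φ = 729/0.90 = 810 kN·m.
With M_n = 0.85 f'_c a b (d − a/2), solve the quadratic for a:
a = d − √(d² − 2M_n/(0.85 f'_c b)) = 720 − √(720² − 2 × 810×10⁶/(0.85 × 27.1 × 290)) = 194.75 mm.
A_s = 0.85 f'_c a b / f_y = 0.85 × 27.1 × 194.75 × 290 / 500 = 2601.9 mm².

A_s ≈ 2600 mm²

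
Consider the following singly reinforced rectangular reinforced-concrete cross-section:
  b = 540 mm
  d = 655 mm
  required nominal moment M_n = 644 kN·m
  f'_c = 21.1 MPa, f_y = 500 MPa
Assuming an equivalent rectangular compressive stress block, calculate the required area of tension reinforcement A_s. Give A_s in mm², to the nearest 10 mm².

With M_n = 0.85 f'_c a b (d − a/2), solve the quadratic for a:
a = d − √(d² − 2M_n/(0.85 f'_c b)) = 655 − √(655² − 2 × 644×10⁶/(0.85 × 21.1 × 540)) = 110.91 mm.
A_s = 0.85 f'_c a b / f_y = 0.85 × 21.1 × 110.91 × 540 / 500 = 2148.3 mm².

A_s ≈ 2150 mm²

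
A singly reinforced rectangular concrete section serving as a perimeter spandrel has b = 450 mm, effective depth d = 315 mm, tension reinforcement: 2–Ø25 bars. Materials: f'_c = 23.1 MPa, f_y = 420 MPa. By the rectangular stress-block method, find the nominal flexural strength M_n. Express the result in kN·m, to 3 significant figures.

M_n ≈ 120 kN·m

A_s = 2 × 491 = 982 mm².
T = A_s f_y = 982 × 420 = 412440 N = 412.44 kN.
From C = T: a = T/(0.85 f'_c b) = 412440/(0.85 × 23.1 × 450) = 46.68 mm.
M_n = T(d − a/2) = 412.44 kN × (315 − 23.34) mm = 120.29 kN·m.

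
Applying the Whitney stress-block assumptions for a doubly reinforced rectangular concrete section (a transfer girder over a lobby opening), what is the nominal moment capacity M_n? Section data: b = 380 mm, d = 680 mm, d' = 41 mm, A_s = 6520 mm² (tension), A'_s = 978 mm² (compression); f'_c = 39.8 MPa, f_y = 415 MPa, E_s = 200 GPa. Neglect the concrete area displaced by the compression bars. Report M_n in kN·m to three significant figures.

Assume both tension and compression steel yield.
Net tension couple steel: A_s − A'_s = 5542 mm².
a = (A_s − A'_s) f_y / (0.85 f'_c b) = 2299930/(0.85 × 39.8 × 380) = 178.91 mm.
c = a/β₁ = 178.91/0.766 = 233.56 mm; ε'_s = 0.003(c − d')/c = 0.0025 ≥ f_y/E_s = 0.0021, so compression steel does yield.
M_n = (A_s − A'_s) f_y (d − a/2) + A'_s f_y (d − d') = [2299930 × (680 − 89.455) + 405870 × (680 − 41)] × 10⁻⁶ = 1358.21 + 259.35 = 1617.56 kN·m.

M_n ≈ 1620 kN·m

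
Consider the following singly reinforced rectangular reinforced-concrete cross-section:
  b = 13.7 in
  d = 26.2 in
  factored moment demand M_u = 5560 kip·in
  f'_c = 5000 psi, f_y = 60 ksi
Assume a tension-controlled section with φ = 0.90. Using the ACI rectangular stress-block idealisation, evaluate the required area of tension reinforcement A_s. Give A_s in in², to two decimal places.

M_n = M_u/φ = 5560/0.90 = 6177.78 kip·in.
From M_n = 0.85 f'_c a b (d − a/2):
a = d − √(d² − 2M_n/(0.85 f'_c b)) = 26.2 − √(26.2² − 2 × 6177.78/(0.85 × 5 × 13.7)) = 4.423 in.
A_s = 0.85 f'_c a b / f_y = 0.85 × 5 × 4.423 × 13.7 / 60 = 4.292 in².

A_s ≈ 4.29 in²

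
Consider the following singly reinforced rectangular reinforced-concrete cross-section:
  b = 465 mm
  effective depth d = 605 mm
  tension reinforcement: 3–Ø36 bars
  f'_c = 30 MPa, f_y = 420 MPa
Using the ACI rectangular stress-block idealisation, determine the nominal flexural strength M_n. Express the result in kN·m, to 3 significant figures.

M_n ≈ 707 kN·m

A_s = 3 × 1018 = 3054 mm².
T = A_s f_y = 3054 × 420 = 1282680 N = 1282.68 kN.
From C = T: a = T/(0.85 f'_c b) = 1282680/(0.85 × 30 × 465) = 108.17 mm.
M_n = T(d − a/2) = 1282.68 kN × (605 − 54.085) mm = 706.65 kN·m.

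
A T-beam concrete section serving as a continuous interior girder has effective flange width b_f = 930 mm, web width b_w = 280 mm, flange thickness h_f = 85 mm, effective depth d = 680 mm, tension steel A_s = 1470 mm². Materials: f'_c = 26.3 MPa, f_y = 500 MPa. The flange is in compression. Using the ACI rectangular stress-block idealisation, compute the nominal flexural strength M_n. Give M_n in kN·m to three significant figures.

M_n ≈ 487 kN·m

Tension: T = A_s f_y = 1470 × 500 = 735000 N.
Try a within the flange: a = T/(0.85 f'_c b_f) = 735000/(0.85 × 26.3 × 930) = 35.35 mm.
Since a = 35.35 ≤ h_f = 85 mm, the stress block lies entirely in the flange; analyse as a rectangular beam of width b_f.
M_n = T(d − a/2) = 735000 × (680 − 17.675) = 486.81 × 10⁶ N·mm.
M_n = 486.81 kN·m.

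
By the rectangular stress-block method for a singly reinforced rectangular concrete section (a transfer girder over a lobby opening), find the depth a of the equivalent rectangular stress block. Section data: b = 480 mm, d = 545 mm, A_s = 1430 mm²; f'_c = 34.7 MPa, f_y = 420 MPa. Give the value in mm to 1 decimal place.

T = A_s f_y = 1430 × 420 = 600600 N = 600.6 kN.
Setting C = 0.85 f'_c a b equal to T: a = 600600/(0.85 × 34.7 × 480) = 42.4 mm.

a ≈ 42.4 mm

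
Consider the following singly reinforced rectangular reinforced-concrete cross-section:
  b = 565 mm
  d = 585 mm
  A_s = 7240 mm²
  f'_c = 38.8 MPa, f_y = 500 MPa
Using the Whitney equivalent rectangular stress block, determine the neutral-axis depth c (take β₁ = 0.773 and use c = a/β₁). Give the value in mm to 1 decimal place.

c ≈ 251.3 mm

T = A_s f_y = 7240 × 500 = 3620000 N = 3620 kN.
Setting C = 0.85 f'_c a b equal to T: a = 3620000/(0.85 × 38.8 × 565) = 194.272 mm.
With β₁ = 0.773, c = a/β₁ = 194.272/0.773 = 251.3 mm.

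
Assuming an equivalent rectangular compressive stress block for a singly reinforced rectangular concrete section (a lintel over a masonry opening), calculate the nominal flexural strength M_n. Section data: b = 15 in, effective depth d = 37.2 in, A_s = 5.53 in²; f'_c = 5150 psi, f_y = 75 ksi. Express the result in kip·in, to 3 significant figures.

T = A_s f_y = 5.53 × 75 = 414.75 kips.
a = T/(0.85 f'_c b) = 414.75/(0.85 × 5.15 × 15) = 6.316 in.
M_n = T(d − a/2) = 414.75 × (37.2 − 3.158) = 14118.9 kip·in.

M_n ≈ 14100 kip·in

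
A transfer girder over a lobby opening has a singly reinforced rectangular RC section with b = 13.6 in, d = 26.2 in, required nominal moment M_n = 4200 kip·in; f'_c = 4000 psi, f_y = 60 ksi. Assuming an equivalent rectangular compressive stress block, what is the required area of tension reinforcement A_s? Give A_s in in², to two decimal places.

A_s ≈ 2.88 in²

From M_n = 0.85 f'_c a b (d − a/2):
a = d − √(d² − 2M_n/(0.85 f'_c b)) = 26.2 − √(26.2² − 2 × 4200/(0.85 × 4 × 13.6)) = 3.733 in.
A_s = 0.85 f'_c a b / f_y = 0.85 × 4 × 3.733 × 13.6 / 60 = 2.877 in².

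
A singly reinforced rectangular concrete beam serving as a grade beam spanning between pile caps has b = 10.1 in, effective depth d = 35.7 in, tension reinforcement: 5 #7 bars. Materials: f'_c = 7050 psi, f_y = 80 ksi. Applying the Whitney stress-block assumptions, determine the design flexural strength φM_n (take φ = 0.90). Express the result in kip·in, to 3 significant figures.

A_s = 5 × 0.6 = 3 in².
T = A_s f_y = 3 × 80 = 240 kips.
a = T/(0.85 f'_c b) = 240/(0.85 × 7.05 × 10.1) = 3.965 in.
M_n = T(d − a/2) = 240 × (35.7 − 1.9825) = 8092.2 kip·in.
φM_n = 0.90 × 8092.2 = 7283.0 kip·in.

φM_n ≈ 7280 kip·in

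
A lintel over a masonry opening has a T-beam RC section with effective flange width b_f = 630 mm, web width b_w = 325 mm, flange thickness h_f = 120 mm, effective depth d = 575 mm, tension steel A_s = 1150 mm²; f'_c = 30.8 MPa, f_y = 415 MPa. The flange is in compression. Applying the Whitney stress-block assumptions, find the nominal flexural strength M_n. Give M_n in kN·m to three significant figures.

Tension: T = A_s f_y = 1150 × 415 = 477250 N.
Try a within the flange: a = T/(0.85 f'_c b_f) = 477250/(0.85 × 30.8 × 630) = 28.94 mm.
Since a = 28.94 ≤ h_f = 120 mm, the stress block lies entirely in the flange; analyse as a rectangular beam of width b_f.
M_n = T(d − a/2) = 477250 × (575 − 14.47) = 267.51 × 10⁶ N·mm.
M_n = 267.51 kN·m.

M_n ≈ 268 kN·m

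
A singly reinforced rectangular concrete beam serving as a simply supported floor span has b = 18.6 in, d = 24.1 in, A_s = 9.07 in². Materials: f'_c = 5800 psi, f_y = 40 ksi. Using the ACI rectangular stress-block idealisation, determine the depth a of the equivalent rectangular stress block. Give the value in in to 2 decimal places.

T = A_s f_y = 9.07 × 40 = 362.8 kips.
a = T/(0.85 f'_c b) = 362.8/(0.85 × 5.8 × 18.6) = 3.96 in.

a ≈ 3.96 in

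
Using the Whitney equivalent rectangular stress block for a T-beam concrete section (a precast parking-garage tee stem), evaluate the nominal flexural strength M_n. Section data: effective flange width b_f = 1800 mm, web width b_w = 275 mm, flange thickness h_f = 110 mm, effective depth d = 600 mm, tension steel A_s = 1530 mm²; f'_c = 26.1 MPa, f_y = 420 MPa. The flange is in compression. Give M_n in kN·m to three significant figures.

M_n ≈ 380 kN·m

Tension: T = A_s f_y = 1530 × 420 = 642600 N.
Try a within the flange: a = T/(0.85 f'_c b_f) = 642600/(0.85 × 26.1 × 1800) = 16.09 mm.
Since a = 16.09 ≤ h_f = 110 mm, the stress block lies entirely in the flange; analyse as a rectangular beam of width b_f.
M_n = T(d − a/2) = 642600 × (600 − 8.045) = 380.39 × 10⁶ N·mm.
M_n = 380.39 kN·m.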